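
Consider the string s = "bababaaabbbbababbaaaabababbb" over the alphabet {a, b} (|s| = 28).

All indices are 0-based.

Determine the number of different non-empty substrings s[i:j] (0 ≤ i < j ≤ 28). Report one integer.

324

rank→(start, suffix):
  0 → (17, 'aaaabababbb')
  1 → (18, 'aaabababbb')
  2 → (5, 'aaabbbbababbaaaabababbb')
  3 → (19, 'aabababbb')
  4 → (6, 'aabbbbababbaaaabababbb')
  5 → (3, 'abaaabbbbababbaaaabababbb')
  6 → (1, 'ababaaabbbbababbaaaabababbb')
  7 → (20, 'abababbb')
  8 → (12, 'ababbaaaabababbb')
  9 → (22, 'ababbb')
  10 → (14, 'abbaaaabababbb')
  11 → (24, 'abbb')
  12 → (7, 'abbbbababbaaaabababbb')
  13 → (27, 'b')
  14 → (16, 'baaaabababbb')
  15 → (4, 'baaabbbbababbaaaabababbb')
  16 → (2, 'babaaabbbbababbaaaabababbb')
  17 → (0, 'bababaaabbbbababbaaaabababbb')
  18 → (11, 'bababbaaaabababbb')
  19 → (21, 'bababbb')
  20 → (13, 'babbaaaabababbb')
  21 → (23, 'babbb')
  22 → (26, 'bb')
  23 → (15, 'bbaaaabababbb')
  24 → (10, 'bbababbaaaabababbb')
  25 → (25, 'bbb')
  26 → (9, 'bbbababbaaaabababbb')
  27 → (8, 'bbbbababbaaaabababbb')

SA = [17, 18, 5, 19, 6, 3, 1, 20, 12, 22, 14, 24, 7, 27, 16, 4, 2, 0, 11, 21, 13, 23, 26, 15, 10, 25, 9, 8]
rank  pair      lcp
   1  s[17:],s[18:]  3  'aaa'
   2  s[18:],s[5:]  4  'aaab'
   3  s[5:],s[19:]  2  'aa'
   4  s[19:],s[6:]  3  'aab'
   5  s[6:],s[3:]  1  'a'
   6  s[3:],s[1:]  3  'aba'
   7  s[1:],s[20:]  5  'ababa'
   8  s[20:],s[12:]  4  'abab'
   9  s[12:],s[22:]  5  'ababb'
  10  s[22:],s[14:]  2  'ab'
  11  s[14:],s[24:]  3  'abb'
  12  s[24:],s[7:]  4  'abbb'
  13  s[7:],s[27:]  0  ''
  14  s[27:],s[16:]  1  'b'
  15  s[16:],s[4:]  4  'baaa'
  16  s[4:],s[2:]  2  'ba'
  17  s[2:],s[0:]  4  'baba'
  18  s[0:],s[11:]  5  'babab'
  19  s[11:],s[21:]  6  'bababb'
  20  s[21:],s[13:]  3  'bab'
  21  s[13:],s[23:]  4  'babb'
  22  s[23:],s[26:]  1  'b'
  23  s[26:],s[15:]  2  'bb'
  24  s[15:],s[10:]  3  'bba'
  25  s[10:],s[25:]  2  'bb'
  26  s[25:],s[9:]  3  'bbb'
  27  s[9:],s[8:]  3  'bbb'

n(n+1)/2 = 28·29/2 = 406
Σ LCP = 0 + 3 + 4 + 2 + 3 + 1 + 3 + 5 + 4 + 5 + 2 + 3 + 4 + 0 + 1 + 4 + 2 + 4 + 5 + 6 + 3 + 4 + 1 + 2 + 3 + 2 + 3 + 3 = 82
distinct = 406 − 82 = 324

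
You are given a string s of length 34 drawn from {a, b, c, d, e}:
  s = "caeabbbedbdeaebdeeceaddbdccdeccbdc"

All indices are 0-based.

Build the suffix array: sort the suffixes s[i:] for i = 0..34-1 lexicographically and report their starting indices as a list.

rank | idx | suffix
   0 |   3 | abbbedbdeaebdeeceaddbdccdeccbdc
   1 |  20 | addbdccdeccbdc
   2 |   1 | aeabbbedbdeaebdeeceaddbdccdeccbdc
   3 |  12 | aebdeeceaddbdccdeccbdc
   4 |   4 | bbbedbdeaebdeeceaddbdccdeccbdc
   5 |   5 | bbedbdeaebdeeceaddbdccdeccbdc
   6 |  31 | bdc
   7 |  23 | bdccdeccbdc
   8 |   9 | bdeaebdeeceaddbdccdeccbdc
   9 |  14 | bdeeceaddbdccdeccbdc
  10 |   6 | bedbdeaebdeeceaddbdccdeccbdc
  11 |  33 | c
  12 |   0 | caeabbbedbdeaebdeeceaddbdccdeccbdc
  13 |  30 | cbdc
  14 |  29 | ccbdc
  15 |  25 | ccdeccbdc
  16 |  26 | cdeccbdc
  17 |  18 | ceaddbdccdeccbdc
  18 |  22 | dbdccdeccbdc
  19 |   8 | dbdeaebdeeceaddbdccdeccbdc
  20 |  32 | dc
  21 |  24 | dccdeccbdc
  22 |  21 | ddbdccdeccbdc
  23 |  10 | deaebdeeceaddbdccdeccbdc
  24 |  27 | deccbdc
  25 |  15 | deeceaddbdccdeccbdc
  26 |   2 | eabbbedbdeaebdeeceaddbdccdeccbdc
  27 |  19 | eaddbdccdeccbdc
  28 |  11 | eaebdeeceaddbdccdeccbdc
  29 |  13 | ebdeeceaddbdccdeccbdc
  30 |  28 | eccbdc
  31 |  17 | eceaddbdccdeccbdc
  32 |   7 | edbdeaebdeeceaddbdccdeccbdc
  33 |  16 | eeceaddbdccdeccbdc

[3, 20, 1, 12, 4, 5, 31, 23, 9, 14, 6, 33, 0, 30, 29, 25, 26, 18, 22, 8, 32, 24, 21, 10, 27, 15, 2, 19, 11, 13, 28, 17, 7, 16]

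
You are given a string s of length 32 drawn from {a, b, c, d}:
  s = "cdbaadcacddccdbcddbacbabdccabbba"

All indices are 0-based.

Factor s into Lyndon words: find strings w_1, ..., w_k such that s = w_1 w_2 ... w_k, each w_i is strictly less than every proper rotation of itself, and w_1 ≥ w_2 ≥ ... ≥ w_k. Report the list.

emit factor 1: 'cd' (i=0, period=2)
emit factor 2: 'b' (i=2, period=1)
emit factor 3: 'aadcacddccdbcddbacbabdccabbb' (i=3, period=28)
emit factor 4: 'a' (i=31, period=1)

["cd", "b", "aadcacddccdbcddbacbabdccabbb", "a"]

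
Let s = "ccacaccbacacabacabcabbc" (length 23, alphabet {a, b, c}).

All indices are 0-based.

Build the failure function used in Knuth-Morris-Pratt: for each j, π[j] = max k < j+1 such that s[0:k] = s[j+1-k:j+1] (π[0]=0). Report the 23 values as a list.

π[0] = 0
j=1 s[j]='c': π[1]=1 (border 'c')
j=2 s[j]='a': k: 1→0; π[2]=0 (border '')
j=3 s[j]='c': π[3]=1 (border 'c')
j=4 s[j]='a': k: 1→0; π[4]=0 (border '')
j=5 s[j]='c': π[5]=1 (border 'c')
j=6 s[j]='c': π[6]=2 (border 'cc')
j=7 s[j]='b': k: 2→1→0; π[7]=0 (border '')
j=8 s[j]='a': π[8]=0 (border '')
j=9 s[j]='c': π[9]=1 (border 'c')
j=10 s[j]='a': k: 1→0; π[10]=0 (border '')
j=11 s[j]='c': π[11]=1 (border 'c')
j=12 s[j]='a': k: 1→0; π[12]=0 (border '')
j=13 s[j]='b': π[13]=0 (border '')
j=14 s[j]='a': π[14]=0 (border '')
j=15 s[j]='c': π[15]=1 (border 'c')
j=16 s[j]='a': k: 1→0; π[16]=0 (border '')
j=17 s[j]='b': π[17]=0 (border '')
j=18 s[j]='c': π[18]=1 (border 'c')
j=19 s[j]='a': k: 1→0; π[19]=0 (border '')
j=20 s[j]='b': π[20]=0 (border '')
j=21 s[j]='b': π[21]=0 (border '')
j=22 s[j]='c': π[22]=1 (border 'c')

[0, 1, 0, 1, 0, 1, 2, 0, 0, 1, 0, 1, 0, 0, 0, 1, 0, 0, 1, 0, 0, 0, 1]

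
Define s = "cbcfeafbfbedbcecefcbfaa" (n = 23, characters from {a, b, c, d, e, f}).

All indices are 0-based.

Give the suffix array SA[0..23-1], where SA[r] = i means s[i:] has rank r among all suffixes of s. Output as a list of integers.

[22, 21, 5, 12, 1, 9, 19, 7, 0, 18, 13, 15, 2, 11, 4, 14, 10, 16, 20, 8, 6, 17, 3]

rank | idx | suffix
   0 |  22 | a
   1 |  21 | aa
   2 |   5 | afbfbedbcecefcbfaa
   3 |  12 | bcecefcbfaa
   4 |   1 | bcfeafbfbedbcecefcbfaa
   5 |   9 | bedbcecefcbfaa
   6 |  19 | bfaa
   7 |   7 | bfbedbcecefcbfaa
   8 |   0 | cbcfeafbfbedbcecefcbfaa
   9 |  18 | cbfaa
  10 |  13 | cecefcbfaa
  11 |  15 | cefcbfaa
  12 |   2 | cfeafbfbedbcecefcbfaa
  13 |  11 | dbcecefcbfaa
  14 |   4 | eafbfbedbcecefcbfaa
  15 |  14 | ecefcbfaa
  16 |  10 | edbcecefcbfaa
  17 |  16 | efcbfaa
  18 |  20 | faa
  19 |   8 | fbedbcecefcbfaa
  20 |   6 | fbfbedbcecefcbfaa
  21 |  17 | fcbfaa
  22 |   3 | feafbfbedbcecefcbfaa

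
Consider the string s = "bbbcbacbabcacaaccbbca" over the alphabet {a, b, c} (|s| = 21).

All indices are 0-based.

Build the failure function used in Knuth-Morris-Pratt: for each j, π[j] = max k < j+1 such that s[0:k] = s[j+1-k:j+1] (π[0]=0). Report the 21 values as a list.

[0, 1, 2, 0, 1, 0, 0, 1, 0, 1, 0, 0, 0, 0, 0, 0, 0, 1, 2, 0, 0]

π[0] = 0
j=1 s[j]='b': π[1]=1 (border 'b')
j=2 s[j]='b': π[2]=2 (border 'bb')
j=3 s[j]='c': k: 2→1→0; π[3]=0 (border '')
j=4 s[j]='b': π[4]=1 (border 'b')
j=5 s[j]='a': k: 1→0; π[5]=0 (border '')
j=6 s[j]='c': π[6]=0 (border '')
j=7 s[j]='b': π[7]=1 (border 'b')
j=8 s[j]='a': k: 1→0; π[8]=0 (border '')
j=9 s[j]='b': π[9]=1 (border 'b')
j=10 s[j]='c': k: 1→0; π[10]=0 (border '')
j=11 s[j]='a': π[11]=0 (border '')
j=12 s[j]='c': π[12]=0 (border '')
j=13 s[j]='a': π[13]=0 (border '')
j=14 s[j]='a': π[14]=0 (border '')
j=15 s[j]='c': π[15]=0 (border '')
j=16 s[j]='c': π[16]=0 (border '')
j=17 s[j]='b': π[17]=1 (border 'b')
j=18 s[j]='b': π[18]=2 (border 'bb')
j=19 s[j]='c': k: 2→1→0; π[19]=0 (border '')
j=20 s[j]='a': π[20]=0 (border '')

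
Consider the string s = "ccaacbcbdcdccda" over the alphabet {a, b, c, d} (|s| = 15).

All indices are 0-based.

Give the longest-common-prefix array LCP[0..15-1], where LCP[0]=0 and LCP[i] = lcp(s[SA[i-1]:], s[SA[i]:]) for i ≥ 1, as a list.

[0, 1, 1, 0, 1, 0, 1, 2, 1, 2, 1, 2, 0, 1, 2]

rank | idx | suffix
   0 |  14 | a
   1 |   2 | aacbcbdcdccda
   2 |   3 | acbcbdcdccda
   3 |   5 | bcbdcdccda
   4 |   7 | bdcdccda
   5 |   1 | caacbcbdcdccda
   6 |   4 | cbcbdcdccda
   7 |   6 | cbdcdccda
   8 |   0 | ccaacbcbdcdccda
   9 |  11 | ccda
  10 |  12 | cda
  11 |   9 | cdccda
  12 |  13 | da
  13 |  10 | dccda
  14 |   8 | dcdccda

SA = [14, 2, 3, 5, 7, 1, 4, 6, 0, 11, 12, 9, 13, 10, 8]
[i] adj suffixes → lcp
  [1] 14/2 → 1 ('a')
  [2] 2/3 → 1 ('a')
  [3] 3/5 → 0 ('')
  [4] 5/7 → 1 ('b')
  [5] 7/1 → 0 ('')
  [6] 1/4 → 1 ('c')
  [7] 4/6 → 2 ('cb')
  [8] 6/0 → 1 ('c')
  [9] 0/11 → 2 ('cc')
  [10] 11/12 → 1 ('c')
  [11] 12/9 → 2 ('cd')
  [12] 9/13 → 0 ('')
  [13] 13/10 → 1 ('d')
  [14] 10/8 → 2 ('dc')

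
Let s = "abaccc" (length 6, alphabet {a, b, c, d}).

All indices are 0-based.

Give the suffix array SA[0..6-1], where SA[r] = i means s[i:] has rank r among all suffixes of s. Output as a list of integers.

[0, 2, 1, 5, 4, 3]

rank→(start, suffix):
  0 → (0, 'abaccc')
  1 → (2, 'accc')
  2 → (1, 'baccc')
  3 → (5, 'c')
  4 → (4, 'cc')
  5 → (3, 'ccc')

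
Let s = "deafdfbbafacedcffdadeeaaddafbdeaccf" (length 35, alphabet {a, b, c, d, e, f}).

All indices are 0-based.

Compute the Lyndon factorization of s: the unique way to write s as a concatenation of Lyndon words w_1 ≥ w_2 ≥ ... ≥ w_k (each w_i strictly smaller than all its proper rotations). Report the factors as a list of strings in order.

["de", "afdfbb", "af", "acedcffdadee", "aaddafbdeaccf"]

emit factor 1: 'de' (i=0, period=2)
emit factor 2: 'afdfbb' (i=2, period=6)
emit factor 3: 'af' (i=8, period=2)
emit factor 4: 'acedcffdadee' (i=10, period=12)
emit factor 5: 'aaddafbdeaccf' (i=22, period=13)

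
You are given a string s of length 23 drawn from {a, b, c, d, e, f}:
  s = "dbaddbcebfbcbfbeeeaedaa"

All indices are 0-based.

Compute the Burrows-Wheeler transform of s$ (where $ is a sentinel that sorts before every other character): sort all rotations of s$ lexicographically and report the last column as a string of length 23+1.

aadbedfdfecbbe$daecaebbb

rank  rotation                  last
    0  $dbaddbcebfbcbfbeeeaedaa  a
    1  a$dbaddbcebfbcbfbeeeaeda  a
    2  aa$dbaddbcebfbcbfbeeeaed  d
    3  addbcebfbcbfbeeeaedaa$db  b
    4  aedaa$dbaddbcebfbcbfbeee  e
    5  baddbcebfbcbfbeeeaedaa$d  d
    6  bcbfbeeeaedaa$dbaddbcebf  f
    7  bcebfbcbfbeeeaedaa$dbadd  d
    8  beeeaedaa$dbaddbcebfbcbf  f
    9  bfbcbfbeeeaedaa$dbaddbce  e
   10  bfbeeeaedaa$dbaddbcebfbc  c
   11  cbfbeeeaedaa$dbaddbcebfb  b
   12  cebfbcbfbeeeaedaa$dbaddb  b
   13  daa$dbaddbcebfbcbfbeeeae  e
   14  dbaddbcebfbcbfbeeeaedaa$  $
   15  dbcebfbcbfbeeeaedaa$dbad  d
   16  ddbcebfbcbfbeeeaedaa$dba  a
   17  eaedaa$dbaddbcebfbcbfbee  e
   18  ebfbcbfbeeeaedaa$dbaddbc  c
   19  edaa$dbaddbcebfbcbfbeeea  a
   20  eeaedaa$dbaddbcebfbcbfbe  e
   21  eeeaedaa$dbaddbcebfbcbfb  b
   22  fbcbfbeeeaedaa$dbaddbceb  b
   23  fbeeeaedaa$dbaddbcebfbcb  b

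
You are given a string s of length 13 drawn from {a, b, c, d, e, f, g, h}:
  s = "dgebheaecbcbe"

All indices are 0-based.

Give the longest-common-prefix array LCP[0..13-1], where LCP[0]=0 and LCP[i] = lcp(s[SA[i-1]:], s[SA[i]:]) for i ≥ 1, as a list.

sorted suffixes:
  #0 SA[0]=6  'aecbcbe'
  #1 SA[1]=9  'bcbe'
  #2 SA[2]=11  'be'
  #3 SA[3]=3  'bheaecbcbe'
  #4 SA[4]=8  'cbcbe'
  #5 SA[5]=10  'cbe'
  #6 SA[6]=0  'dgebheaecbcbe'
  #7 SA[7]=12  'e'
  #8 SA[8]=5  'eaecbcbe'
  #9 SA[9]=2  'ebheaecbcbe'
  #10 SA[10]=7  'ecbcbe'
  #11 SA[11]=1  'gebheaecbcbe'
  #12 SA[12]=4  'heaecbcbe'

SA = [6, 9, 11, 3, 8, 10, 0, 12, 5, 2, 7, 1, 4]
[i] adj suffixes → lcp
  [1] 6/9 → 0 ('')
  [2] 9/11 → 1 ('b')
  [3] 11/3 → 1 ('b')
  [4] 3/8 → 0 ('')
  [5] 8/10 → 2 ('cb')
  [6] 10/0 → 0 ('')
  [7] 0/12 → 0 ('')
  [8] 12/5 → 1 ('e')
  [9] 5/2 → 1 ('e')
  [10] 2/7 → 1 ('e')
  [11] 7/1 → 0 ('')
  [12] 1/4 → 0 ('')

[0, 0, 1, 1, 0, 2, 0, 0, 1, 1, 1, 0, 0]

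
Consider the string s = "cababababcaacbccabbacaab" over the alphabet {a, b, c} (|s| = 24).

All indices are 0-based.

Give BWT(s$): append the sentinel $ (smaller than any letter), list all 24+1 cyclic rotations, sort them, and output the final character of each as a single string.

rank  rotation                   last
    0  $cababababcaacbccabbacaab  b
    1  aab$cababababcaacbccabbac  c
    2  aacbccabbacaab$cababababc  c
    3  ab$cababababcaacbccabbaca  a
    4  ababababcaacbccabbacaab$c  c
    5  abababcaacbccabbacaab$cab  b
    6  ababcaacbccabbacaab$cabab  b
    7  abbacaab$cababababcaacbcc  c
    8  abcaacbccabbacaab$cababab  b
    9  acaab$cababababcaacbccabb  b
   10  acbccabbacaab$cababababca  a
   11  b$cababababcaacbccabbacaa  a
   12  babababcaacbccabbacaab$ca  a
   13  bababcaacbccabbacaab$caba  a
   14  babcaacbccabbacaab$cababa  a
   15  bacaab$cababababcaacbccab  b
   16  bbacaab$cababababcaacbcca  a
   17  bcaacbccabbacaab$cabababa  a
   18  bccabbacaab$cababababcaac  c
   19  caab$cababababcaacbccabba  a
   20  caacbccabbacaab$cabababab  b
   21  cababababcaacbccabbacaab$  $
   22  cabbacaab$cababababcaacbc  c
   23  cbccabbacaab$cababababcaa  a
   24  ccabbacaab$cababababcaacb  b

bccacbbcbbaaaaabaacab$cab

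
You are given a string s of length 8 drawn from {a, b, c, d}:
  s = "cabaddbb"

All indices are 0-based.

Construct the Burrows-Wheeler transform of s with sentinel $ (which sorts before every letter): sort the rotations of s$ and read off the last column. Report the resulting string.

bcbbad$da

rank  rotation   last
    0  $cabaddbb  b
    1  abaddbb$c  c
    2  addbb$cab  b
    3  b$cabaddb  b
    4  baddbb$ca  a
    5  bb$cabadd  d
    6  cabaddbb$  $
    7  dbb$cabad  d
    8  ddbb$caba  a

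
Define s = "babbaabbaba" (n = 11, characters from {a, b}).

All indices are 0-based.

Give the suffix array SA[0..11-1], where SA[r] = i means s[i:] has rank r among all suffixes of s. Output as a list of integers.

[10, 4, 8, 1, 5, 9, 3, 7, 0, 2, 6]

sorted suffixes:
  #0 SA[0]=10  'a'
  #1 SA[1]=4  'aabbaba'
  #2 SA[2]=8  'aba'
  #3 SA[3]=1  'abbaabbaba'
  #4 SA[4]=5  'abbaba'
  #5 SA[5]=9  'ba'
  #6 SA[6]=3  'baabbaba'
  #7 SA[7]=7  'baba'
  #8 SA[8]=0  'babbaabbaba'
  #9 SA[9]=2  'bbaabbaba'
  #10 SA[10]=6  'bbaba'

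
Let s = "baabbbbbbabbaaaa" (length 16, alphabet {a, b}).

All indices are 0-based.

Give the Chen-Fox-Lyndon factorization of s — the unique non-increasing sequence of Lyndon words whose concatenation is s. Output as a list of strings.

["b", "aabbbbbbabb", "a", "a", "a", "a"]

emit factor 1: 'b' (i=0, period=1)
emit factor 2: 'aabbbbbbabb' (i=1, period=11)
emit factor 3: 'a' (i=12, period=1)
emit factor 4: 'a' (i=13, period=1)
emit factor 5: 'a' (i=14, period=1)
emit factor 6: 'a' (i=15, period=1)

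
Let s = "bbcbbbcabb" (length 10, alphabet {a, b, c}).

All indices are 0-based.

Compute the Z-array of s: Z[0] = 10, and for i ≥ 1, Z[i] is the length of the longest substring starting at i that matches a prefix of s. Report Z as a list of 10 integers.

[10, 1, 0, 2, 3, 1, 0, 0, 2, 1]

Z[0]=10
i=1: fresh scan; Z[1]=1 scan→box=[1,2)
i=2: fresh scan; Z[2]=0
i=3: fresh scan; Z[3]=2 scan→box=[3,5)
i=4: min(r-i=1, Z[1]=1)=1; Z[4]=3 scan→box=[4,7)
i=5: min(r-i=2, Z[1]=1)=1; Z[5]=1
i=6: min(r-i=1, Z[2]=0)=0; Z[6]=0
i=7: fresh scan; Z[7]=0
i=8: fresh scan; Z[8]=2 scan→box=[8,10)
i=9: min(r-i=1, Z[1]=1)=1; Z[9]=1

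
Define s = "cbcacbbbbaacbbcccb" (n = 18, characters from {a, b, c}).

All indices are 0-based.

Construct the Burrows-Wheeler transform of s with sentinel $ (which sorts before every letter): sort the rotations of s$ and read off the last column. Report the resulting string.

bbcacbbbcccbbcaa$cb

rank  rotation             last
    0  $cbcacbbbbaacbbcccb  b
    1  aacbbcccb$cbcacbbbb  b
    2  acbbbbaacbbcccb$cbc  c
    3  acbbcccb$cbcacbbbba  a
    4  b$cbcacbbbbaacbbccc  c
    5  baacbbcccb$cbcacbbb  b
    6  bbaacbbcccb$cbcacbb  b
    7  bbbaacbbcccb$cbcacb  b
    8  bbbbaacbbcccb$cbcac  c
    9  bbcccb$cbcacbbbbaac  c
   10  bcacbbbbaacbbcccb$c  c
   11  bcccb$cbcacbbbbaacb  b
   12  cacbbbbaacbbcccb$cb  b
   13  cb$cbcacbbbbaacbbcc  c
   14  cbbbbaacbbcccb$cbca  a
   15  cbbcccb$cbcacbbbbaa  a
   16  cbcacbbbbaacbbcccb$  $
   17  ccb$cbcacbbbbaacbbc  c
   18  cccb$cbcacbbbbaacbb  b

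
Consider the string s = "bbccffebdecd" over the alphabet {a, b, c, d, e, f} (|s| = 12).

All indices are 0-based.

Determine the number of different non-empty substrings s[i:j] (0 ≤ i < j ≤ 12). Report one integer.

71

sorted suffixes:
  #0 SA[0]=0  'bbccffebdecd'
  #1 SA[1]=1  'bccffebdecd'
  #2 SA[2]=7  'bdecd'
  #3 SA[3]=2  'ccffebdecd'
  #4 SA[4]=10  'cd'
  #5 SA[5]=3  'cffebdecd'
  #6 SA[6]=11  'd'
  #7 SA[7]=8  'decd'
  #8 SA[8]=6  'ebdecd'
  #9 SA[9]=9  'ecd'
  #10 SA[10]=5  'febdecd'
  #11 SA[11]=4  'ffebdecd'

SA = [0, 1, 7, 2, 10, 3, 11, 8, 6, 9, 5, 4]
i: (SA[i-1],SA[i]) lcp shared
  1: (0,1) 1 'b'
  2: (1,7) 1 'b'
  3: (7,2) 0 ''
  4: (2,10) 1 'c'
  5: (10,3) 1 'c'
  6: (3,11) 0 ''
  7: (11,8) 1 'd'
  8: (8,6) 0 ''
  9: (6,9) 1 'e'
  10: (9,5) 0 ''
  11: (5,4) 1 'f'

n(n+1)/2 = 12·13/2 = 78
Σ LCP = 0 + 1 + 1 + 0 + 1 + 1 + 0 + 1 + 0 + 1 + 0 + 1 = 7
distinct = 78 − 7 = 71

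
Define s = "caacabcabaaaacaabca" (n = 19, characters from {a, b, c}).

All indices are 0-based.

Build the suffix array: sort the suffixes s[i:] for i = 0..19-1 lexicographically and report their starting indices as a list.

[18, 9, 10, 14, 11, 1, 7, 15, 4, 12, 2, 8, 16, 5, 17, 13, 0, 6, 3]

rank | idx | suffix
   0 |  18 | a
   1 |   9 | aaaacaabca
   2 |  10 | aaacaabca
   3 |  14 | aabca
   4 |  11 | aacaabca
   5 |   1 | aacabcabaaaacaabca
   6 |   7 | abaaaacaabca
   7 |  15 | abca
   8 |   4 | abcabaaaacaabca
   9 |  12 | acaabca
  10 |   2 | acabcabaaaacaabca
  11 |   8 | baaaacaabca
  12 |  16 | bca
  13 |   5 | bcabaaaacaabca
  14 |  17 | ca
  15 |  13 | caabca
  16 |   0 | caacabcabaaaacaabca
  17 |   6 | cabaaaacaabca
  18 |   3 | cabcabaaaacaabca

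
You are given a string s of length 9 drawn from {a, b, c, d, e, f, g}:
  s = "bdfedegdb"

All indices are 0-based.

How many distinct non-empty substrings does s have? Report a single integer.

sorted suffixes:
  #0 SA[0]=8  'b'
  #1 SA[1]=0  'bdfedegdb'
  #2 SA[2]=7  'db'
  #3 SA[3]=4  'degdb'
  #4 SA[4]=1  'dfedegdb'
  #5 SA[5]=3  'edegdb'
  #6 SA[6]=5  'egdb'
  #7 SA[7]=2  'fedegdb'
  #8 SA[8]=6  'gdb'

SA = [8, 0, 7, 4, 1, 3, 5, 2, 6]
rank  pair      lcp
   1  s[8:],s[0:]  1  'b'
   2  s[0:],s[7:]  0  ''
   3  s[7:],s[4:]  1  'd'
   4  s[4:],s[1:]  1  'd'
   5  s[1:],s[3:]  0  ''
   6  s[3:],s[5:]  1  'e'
   7  s[5:],s[2:]  0  ''
   8  s[2:],s[6:]  0  ''

n(n+1)/2 = 9·10/2 = 45
Σ LCP = 0 + 1 + 0 + 1 + 1 + 0 + 1 + 0 + 0 = 4
distinct = 45 − 4 = 41

41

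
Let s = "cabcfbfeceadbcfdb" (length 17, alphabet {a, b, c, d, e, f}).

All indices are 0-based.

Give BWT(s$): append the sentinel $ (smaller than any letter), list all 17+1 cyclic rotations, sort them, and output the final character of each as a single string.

bcedadf$ebbfacfccb

rank  rotation            last
    0  $cabcfbfeceadbcfdb  b
    1  abcfbfeceadbcfdb$c  c
    2  adbcfdb$cabcfbfece  e
    3  b$cabcfbfeceadbcfd  d
    4  bcfbfeceadbcfdb$ca  a
    5  bcfdb$cabcfbfecead  d
    6  bfeceadbcfdb$cabcf  f
    7  cabcfbfeceadbcfdb$  $
    8  ceadbcfdb$cabcfbfe  e
    9  cfbfeceadbcfdb$cab  b
   10  cfdb$cabcfbfeceadb  b
   11  db$cabcfbfeceadbcf  f
   12  dbcfdb$cabcfbfecea  a
   13  eadbcfdb$cabcfbfec  c
   14  eceadbcfdb$cabcfbf  f
   15  fbfeceadbcfdb$cabc  c
   16  fdb$cabcfbfeceadbc  c
   17  feceadbcfdb$cabcfb  b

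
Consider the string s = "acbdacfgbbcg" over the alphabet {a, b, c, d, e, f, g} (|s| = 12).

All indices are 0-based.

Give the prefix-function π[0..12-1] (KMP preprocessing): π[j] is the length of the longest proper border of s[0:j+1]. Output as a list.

[0, 0, 0, 0, 1, 2, 0, 0, 0, 0, 0, 0]

π[0] = 0
j=1 s[j]='c': π[1]=0 (border '')
j=2 s[j]='b': π[2]=0 (border '')
j=3 s[j]='d': π[3]=0 (border '')
j=4 s[j]='a': π[4]=1 (border 'a')
j=5 s[j]='c': π[5]=2 (border 'ac')
j=6 s[j]='f': k: 2→0; π[6]=0 (border '')
j=7 s[j]='g': π[7]=0 (border '')
j=8 s[j]='b': π[8]=0 (border '')
j=9 s[j]='b': π[9]=0 (border '')
j=10 s[j]='c': π[10]=0 (border '')
j=11 s[j]='g': π[11]=0 (border '')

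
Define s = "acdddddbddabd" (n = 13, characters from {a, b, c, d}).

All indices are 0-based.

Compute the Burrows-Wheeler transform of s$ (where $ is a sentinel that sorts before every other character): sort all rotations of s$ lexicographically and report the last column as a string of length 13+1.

dd$adabddbdddc

rank  rotation        last
    0  $acdddddbddabd  d
    1  abd$acdddddbdd  d
    2  acdddddbddabd$  $
    3  bd$acdddddbdda  a
    4  bddabd$acddddd  d
    5  cdddddbddabd$a  a
    6  d$acdddddbddab  b
    7  dabd$acdddddbd  d
    8  dbddabd$acdddd  d
    9  ddabd$acdddddb  b
   10  ddbddabd$acddd  d
   11  dddbddabd$acdd  d
   12  ddddbddabd$acd  d
   13  dddddbddabd$ac  c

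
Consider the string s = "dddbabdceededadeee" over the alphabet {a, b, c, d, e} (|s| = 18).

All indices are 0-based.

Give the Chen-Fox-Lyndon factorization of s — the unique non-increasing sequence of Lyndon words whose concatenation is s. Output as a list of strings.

emit factor 1: 'd' (i=0, period=1)
emit factor 2: 'd' (i=1, period=1)
emit factor 3: 'd' (i=2, period=1)
emit factor 4: 'b' (i=3, period=1)
emit factor 5: 'abdceededadeee' (i=4, period=14)

["d", "d", "d", "b", "abdceededadeee"]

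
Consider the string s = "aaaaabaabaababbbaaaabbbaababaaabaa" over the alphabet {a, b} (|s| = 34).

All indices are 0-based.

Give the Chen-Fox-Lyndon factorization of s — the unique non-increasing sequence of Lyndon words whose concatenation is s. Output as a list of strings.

emit factor 1: 'aaaaabaabaababbbaaaabbbaababaaab' (i=0, period=32)
emit factor 2: 'a' (i=32, period=1)
emit factor 3: 'a' (i=33, period=1)

["aaaaabaabaababbbaaaabbbaababaaab", "a", "a"]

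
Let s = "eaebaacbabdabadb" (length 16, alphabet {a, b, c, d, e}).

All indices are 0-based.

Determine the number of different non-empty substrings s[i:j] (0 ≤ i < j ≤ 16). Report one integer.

122

rank→(start, suffix):
  0 → (4, 'aacbabdabadb')
  1 → (11, 'abadb')
  2 → (8, 'abdabadb')
  3 → (5, 'acbabdabadb')
  4 → (13, 'adb')
  5 → (1, 'aebaacbabdabadb')
  6 → (15, 'b')
  7 → (3, 'baacbabdabadb')
  8 → (7, 'babdabadb')
  9 → (12, 'badb')
  10 → (9, 'bdabadb')
  11 → (6, 'cbabdabadb')
  12 → (10, 'dabadb')
  13 → (14, 'db')
  14 → (0, 'eaebaacbabdabadb')
  15 → (2, 'ebaacbabdabadb')

SA = [4, 11, 8, 5, 13, 1, 15, 3, 7, 12, 9, 6, 10, 14, 0, 2]
i: (SA[i-1],SA[i]) lcp shared
  1: (4,11) 1 'a'
  2: (11,8) 2 'ab'
  3: (8,5) 1 'a'
  4: (5,13) 1 'a'
  5: (13,1) 1 'a'
  6: (1,15) 0 ''
  7: (15,3) 1 'b'
  8: (3,7) 2 'ba'
  9: (7,12) 2 'ba'
  10: (12,9) 1 'b'
  11: (9,6) 0 ''
  12: (6,10) 0 ''
  13: (10,14) 1 'd'
  14: (14,0) 0 ''
  15: (0,2) 1 'e'

n(n+1)/2 = 16·17/2 = 136
Σ LCP = 0 + 1 + 2 + 1 + 1 + 1 + 0 + 1 + 2 + 2 + 1 + 0 + 0 + 1 + 0 + 1 = 14
distinct = 136 − 14 = 122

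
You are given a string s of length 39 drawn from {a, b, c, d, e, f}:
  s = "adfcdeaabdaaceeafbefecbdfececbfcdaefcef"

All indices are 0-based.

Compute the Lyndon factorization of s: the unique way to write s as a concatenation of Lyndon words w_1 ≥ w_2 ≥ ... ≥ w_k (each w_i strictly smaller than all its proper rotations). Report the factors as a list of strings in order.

["adfcde", "aabdaaceeafbefecbdfececbfcdaefcef"]

emit factor 1: 'adfcde' (i=0, period=6)
emit factor 2: 'aabdaaceeafbefecbdfececbfcdaefcef' (i=6, period=33)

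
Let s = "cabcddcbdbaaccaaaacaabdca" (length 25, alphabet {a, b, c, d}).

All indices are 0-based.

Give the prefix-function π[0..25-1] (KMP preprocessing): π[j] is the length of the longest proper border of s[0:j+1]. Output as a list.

[0, 0, 0, 1, 0, 0, 1, 0, 0, 0, 0, 0, 1, 1, 2, 0, 0, 0, 1, 2, 0, 0, 0, 1, 2]

π[0] = 0
j=1 s[j]='a': π[1]=0 (border '')
j=2 s[j]='b': π[2]=0 (border '')
j=3 s[j]='c': π[3]=1 (border 'c')
j=4 s[j]='d': k: 1→0; π[4]=0 (border '')
j=5 s[j]='d': π[5]=0 (border '')
j=6 s[j]='c': π[6]=1 (border 'c')
j=7 s[j]='b': k: 1→0; π[7]=0 (border '')
j=8 s[j]='d': π[8]=0 (border '')
j=9 s[j]='b': π[9]=0 (border '')
j=10 s[j]='a': π[10]=0 (border '')
j=11 s[j]='a': π[11]=0 (border '')
j=12 s[j]='c': π[12]=1 (border 'c')
j=13 s[j]='c': k: 1→0; π[13]=1 (border 'c')
j=14 s[j]='a': π[14]=2 (border 'ca')
j=15 s[j]='a': k: 2→0; π[15]=0 (border '')
j=16 s[j]='a': π[16]=0 (border '')
j=17 s[j]='a': π[17]=0 (border '')
j=18 s[j]='c': π[18]=1 (border 'c')
j=19 s[j]='a': π[19]=2 (border 'ca')
j=20 s[j]='a': k: 2→0; π[20]=0 (border '')
j=21 s[j]='b': π[21]=0 (border '')
j=22 s[j]='d': π[22]=0 (border '')
j=23 s[j]='c': π[23]=1 (border 'c')
j=24 s[j]='a': π[24]=2 (border 'ca')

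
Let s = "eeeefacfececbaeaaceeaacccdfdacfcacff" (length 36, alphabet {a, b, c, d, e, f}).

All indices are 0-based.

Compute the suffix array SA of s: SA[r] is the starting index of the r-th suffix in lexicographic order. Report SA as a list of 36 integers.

[20, 15, 21, 16, 28, 5, 32, 13, 12, 31, 11, 22, 23, 24, 9, 17, 29, 6, 33, 27, 25, 19, 14, 10, 8, 18, 0, 1, 2, 3, 35, 4, 30, 26, 7, 34]

sorted suffixes:
  #0 SA[0]=20  'aacccdfdacfcacff'
  #1 SA[1]=15  'aaceeaacccdfdacfcacff'
  #2 SA[2]=21  'acccdfdacfcacff'
  #3 SA[3]=16  'aceeaacccdfdacfcacff'
  #4 SA[4]=28  'acfcacff'
  #5 SA[5]=5  'acfececbaeaaceeaacccdfdacfcacff'
  #6 SA[6]=32  'acff'
  #7 SA[7]=13  'aeaaceeaacccdfdacfcacff'
  #8 SA[8]=12  'baeaaceeaacccdfdacfcacff'
  #9 SA[9]=31  'cacff'
  #10 SA[10]=11  'cbaeaaceeaacccdfdacfcacff'
  #11 SA[11]=22  'cccdfdacfcacff'
  #12 SA[12]=23  'ccdfdacfcacff'
  #13 SA[13]=24  'cdfdacfcacff'
  #14 SA[14]=9  'cecbaeaaceeaacccdfdacfcacff'
  #15 SA[15]=17  'ceeaacccdfdacfcacff'
  #16 SA[16]=29  'cfcacff'
  #17 SA[17]=6  'cfececbaeaaceeaacccdfdacfcacff'
  #18 SA[18]=33  'cff'
  #19 SA[19]=27  'dacfcacff'
  #20 SA[20]=25  'dfdacfcacff'
  #21 SA[21]=19  'eaacccdfdacfcacff'
  #22 SA[22]=14  'eaaceeaacccdfdacfcacff'
  #23 SA[23]=10  'ecbaeaaceeaacccdfdacfcacff'
  #24 SA[24]=8  'ececbaeaaceeaacccdfdacfcacff'
  #25 SA[25]=18  'eeaacccdfdacfcacff'
  #26 SA[26]=0  'eeeefacfececbaeaaceeaacccdfdacfcacff'
  #27 SA[27]=1  'eeefacfececbaeaaceeaacccdfdacfcacff'
  #28 SA[28]=2  'eefacfececbaeaaceeaacccdfdacfcacff'
  #29 SA[29]=3  'efacfececbaeaaceeaacccdfdacfcacff'
  #30 SA[30]=35  'f'
  #31 SA[31]=4  'facfececbaeaaceeaacccdfdacfcacff'
  #32 SA[32]=30  'fcacff'
  #33 SA[33]=26  'fdacfcacff'
  #34 SA[34]=7  'fececbaeaaceeaacccdfdacfcacff'
  #35 SA[35]=34  'ff'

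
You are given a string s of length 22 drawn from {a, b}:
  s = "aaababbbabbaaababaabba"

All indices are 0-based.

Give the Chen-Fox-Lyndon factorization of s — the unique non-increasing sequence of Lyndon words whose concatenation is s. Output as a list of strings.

emit factor 1: 'aaababbbabb' (i=0, period=11)
emit factor 2: 'aaababaabb' (i=11, period=10)
emit factor 3: 'a' (i=21, period=1)

["aaababbbabb", "aaababaabb", "a"]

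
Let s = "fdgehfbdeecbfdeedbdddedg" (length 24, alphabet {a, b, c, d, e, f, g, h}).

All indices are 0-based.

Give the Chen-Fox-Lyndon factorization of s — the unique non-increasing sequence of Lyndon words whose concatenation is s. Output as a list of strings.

["f", "dgehf", "bdeecbfdeed", "bdddedg"]

emit factor 1: 'f' (i=0, period=1)
emit factor 2: 'dgehf' (i=1, period=5)
emit factor 3: 'bdeecbfdeed' (i=6, period=11)
emit factor 4: 'bdddedg' (i=17, period=7)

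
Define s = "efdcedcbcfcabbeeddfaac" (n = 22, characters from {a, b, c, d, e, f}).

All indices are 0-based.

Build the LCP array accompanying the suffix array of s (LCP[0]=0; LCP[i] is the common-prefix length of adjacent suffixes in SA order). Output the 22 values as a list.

[0, 1, 1, 0, 1, 1, 0, 1, 1, 1, 1, 0, 2, 1, 1, 0, 2, 1, 1, 0, 1, 1]

rank→(start, suffix):
  0 → (19, 'aac')
  1 → (11, 'abbeeddfaac')
  2 → (20, 'ac')
  3 → (12, 'bbeeddfaac')
  4 → (7, 'bcfcabbeeddfaac')
  5 → (13, 'beeddfaac')
  6 → (21, 'c')
  7 → (10, 'cabbeeddfaac')
  8 → (6, 'cbcfcabbeeddfaac')
  9 → (3, 'cedcbcfcabbeeddfaac')
  10 → (8, 'cfcabbeeddfaac')
  11 → (5, 'dcbcfcabbeeddfaac')
  12 → (2, 'dcedcbcfcabbeeddfaac')
  13 → (16, 'ddfaac')
  14 → (17, 'dfaac')
  15 → (4, 'edcbcfcabbeeddfaac')
  16 → (15, 'eddfaac')
  17 → (14, 'eeddfaac')
  18 → (0, 'efdcedcbcfcabbeeddfaac')
  19 → (18, 'faac')
  20 → (9, 'fcabbeeddfaac')
  21 → (1, 'fdcedcbcfcabbeeddfaac')

SA = [19, 11, 20, 12, 7, 13, 21, 10, 6, 3, 8, 5, 2, 16, 17, 4, 15, 14, 0, 18, 9, 1]
i: (SA[i-1],SA[i]) lcp shared
  1: (19,11) 1 'a'
  2: (11,20) 1 'a'
  3: (20,12) 0 ''
  4: (12,7) 1 'b'
  5: (7,13) 1 'b'
  6: (13,21) 0 ''
  7: (21,10) 1 'c'
  8: (10,6) 1 'c'
  9: (6,3) 1 'c'
  10: (3,8) 1 'c'
  11: (8,5) 0 ''
  12: (5,2) 2 'dc'
  13: (2,16) 1 'd'
  14: (16,17) 1 'd'
  15: (17,4) 0 ''
  16: (4,15) 2 'ed'
  17: (15,14) 1 'e'
  18: (14,0) 1 'e'
  19: (0,18) 0 ''
  20: (18,9) 1 'f'
  21: (9,1) 1 'f'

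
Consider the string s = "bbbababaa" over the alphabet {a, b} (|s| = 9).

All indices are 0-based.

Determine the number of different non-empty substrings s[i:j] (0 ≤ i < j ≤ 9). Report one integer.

sorted suffixes:
  #0 SA[0]=8  'a'
  #1 SA[1]=7  'aa'
  #2 SA[2]=5  'abaa'
  #3 SA[3]=3  'ababaa'
  #4 SA[4]=6  'baa'
  #5 SA[5]=4  'babaa'
  #6 SA[6]=2  'bababaa'
  #7 SA[7]=1  'bbababaa'
  #8 SA[8]=0  'bbbababaa'

SA = [8, 7, 5, 3, 6, 4, 2, 1, 0]
[i] adj suffixes → lcp
  [1] 8/7 → 1 ('a')
  [2] 7/5 → 1 ('a')
  [3] 5/3 → 3 ('aba')
  [4] 3/6 → 0 ('')
  [5] 6/4 → 2 ('ba')
  [6] 4/2 → 4 ('baba')
  [7] 2/1 → 1 ('b')
  [8] 1/0 → 2 ('bb')

n(n+1)/2 = 9·10/2 = 45
Σ LCP = 0 + 1 + 1 + 3 + 0 + 2 + 4 + 1 + 2 = 14
distinct = 45 − 14 = 31

31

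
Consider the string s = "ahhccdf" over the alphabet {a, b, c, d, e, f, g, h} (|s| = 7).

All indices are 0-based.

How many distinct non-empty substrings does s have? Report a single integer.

26

rank | idx | suffix
   0 |   0 | ahhccdf
   1 |   3 | ccdf
   2 |   4 | cdf
   3 |   5 | df
   4 |   6 | f
   5 |   2 | hccdf
   6 |   1 | hhccdf

SA = [0, 3, 4, 5, 6, 2, 1]
[i] adj suffixes → lcp
  [1] 0/3 → 0 ('')
  [2] 3/4 → 1 ('c')
  [3] 4/5 → 0 ('')
  [4] 5/6 → 0 ('')
  [5] 6/2 → 0 ('')
  [6] 2/1 → 1 ('h')

n(n+1)/2 = 7·8/2 = 28
Σ LCP = 0 + 0 + 1 + 0 + 0 + 0 + 1 = 2
distinct = 28 − 2 = 26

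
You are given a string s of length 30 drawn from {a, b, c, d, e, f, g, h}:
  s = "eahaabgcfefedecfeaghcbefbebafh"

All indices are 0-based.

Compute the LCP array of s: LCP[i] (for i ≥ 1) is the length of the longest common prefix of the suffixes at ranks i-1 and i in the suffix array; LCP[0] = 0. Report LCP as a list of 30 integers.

[0, 1, 1, 1, 1, 0, 1, 2, 1, 0, 1, 3, 0, 0, 2, 1, 1, 1, 1, 2, 0, 1, 2, 2, 1, 0, 1, 0, 1, 1]

rank | idx | suffix
   0 |   3 | aabgcfefedecfeaghcbefbebafh
   1 |   4 | abgcfefedecfeaghcbefbebafh
   2 |  27 | afh
   3 |  17 | aghcbefbebafh
   4 |   1 | ahaabgcfefedecfeaghcbefbebafh
   5 |  26 | bafh
   6 |  24 | bebafh
   7 |  21 | befbebafh
   8 |   5 | bgcfefedecfeaghcbefbebafh
   9 |  20 | cbefbebafh
  10 |  14 | cfeaghcbefbebafh
  11 |   7 | cfefedecfeaghcbefbebafh
  12 |  12 | decfeaghcbefbebafh
  13 |  16 | eaghcbefbebafh
  14 |   0 | eahaabgcfefedecfeaghcbefbebafh
  15 |  25 | ebafh
  16 |  13 | ecfeaghcbefbebafh
  17 |  11 | edecfeaghcbefbebafh
  18 |  22 | efbebafh
  19 |   9 | efedecfeaghcbefbebafh
  20 |  23 | fbebafh
  21 |  15 | feaghcbefbebafh
  22 |  10 | fedecfeaghcbefbebafh
  23 |   8 | fefedecfeaghcbefbebafh
  24 |  28 | fh
  25 |   6 | gcfefedecfeaghcbefbebafh
  26 |  18 | ghcbefbebafh
  27 |  29 | h
  28 |   2 | haabgcfefedecfeaghcbefbebafh
  29 |  19 | hcbefbebafh

SA = [3, 4, 27, 17, 1, 26, 24, 21, 5, 20, 14, 7, 12, 16, 0, 25, 13, 11, 22, 9, 23, 15, 10, 8, 28, 6, 18, 29, 2, 19]
i: (SA[i-1],SA[i]) lcp shared
  1: (3,4) 1 'a'
  2: (4,27) 1 'a'
  3: (27,17) 1 'a'
  4: (17,1) 1 'a'
  5: (1,26) 0 ''
  6: (26,24) 1 'b'
  7: (24,21) 2 'be'
  8: (21,5) 1 'b'
  9: (5,20) 0 ''
  10: (20,14) 1 'c'
  11: (14,7) 3 'cfe'
  12: (7,12) 0 ''
  13: (12,16) 0 ''
  14: (16,0) 2 'ea'
  15: (0,25) 1 'e'
  16: (25,13) 1 'e'
  17: (13,11) 1 'e'
  18: (11,22) 1 'e'
  19: (22,9) 2 'ef'
  20: (9,23) 0 ''
  21: (23,15) 1 'f'
  22: (15,10) 2 'fe'
  23: (10,8) 2 'fe'
  24: (8,28) 1 'f'
  25: (28,6) 0 ''
  26: (6,18) 1 'g'
  27: (18,29) 0 ''
  28: (29,2) 1 'h'
  29: (2,19) 1 'h'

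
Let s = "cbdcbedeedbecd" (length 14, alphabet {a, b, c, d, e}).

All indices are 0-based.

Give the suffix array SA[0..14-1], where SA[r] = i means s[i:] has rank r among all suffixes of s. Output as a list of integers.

rank | idx | suffix
   0 |   1 | bdcbedeedbecd
   1 |  10 | becd
   2 |   4 | bedeedbecd
   3 |   0 | cbdcbedeedbecd
   4 |   3 | cbedeedbecd
   5 |  12 | cd
   6 |  13 | d
   7 |   9 | dbecd
   8 |   2 | dcbedeedbecd
   9 |   6 | deedbecd
  10 |  11 | ecd
  11 |   8 | edbecd
  12 |   5 | edeedbecd
  13 |   7 | eedbecd

[1, 10, 4, 0, 3, 12, 13, 9, 2, 6, 11, 8, 5, 7]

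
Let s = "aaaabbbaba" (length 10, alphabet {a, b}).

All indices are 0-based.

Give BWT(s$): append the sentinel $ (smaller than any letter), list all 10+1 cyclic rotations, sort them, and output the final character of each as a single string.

rank  rotation     last
    0  $aaaabbbaba  a
    1  a$aaaabbbab  b
    2  aaaabbbaba$  $
    3  aaabbbaba$a  a
    4  aabbbaba$aa  a
    5  aba$aaaabbb  b
    6  abbbaba$aaa  a
    7  ba$aaaabbba  a
    8  baba$aaaabb  b
    9  bbaba$aaaab  b
   10  bbbaba$aaaa  a

ab$aabaabba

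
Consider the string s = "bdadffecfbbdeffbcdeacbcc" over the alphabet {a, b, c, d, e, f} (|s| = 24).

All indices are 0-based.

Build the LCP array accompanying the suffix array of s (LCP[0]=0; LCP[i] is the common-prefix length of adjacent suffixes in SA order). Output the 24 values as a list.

[0, 1, 0, 1, 2, 1, 2, 0, 1, 1, 1, 1, 0, 1, 2, 1, 0, 1, 1, 0, 2, 1, 1, 2]

sorted suffixes:
  #0 SA[0]=19  'acbcc'
  #1 SA[1]=2  'adffecfbbdeffbcdeacbcc'
  #2 SA[2]=9  'bbdeffbcdeacbcc'
  #3 SA[3]=21  'bcc'
  #4 SA[4]=15  'bcdeacbcc'
  #5 SA[5]=0  'bdadffecfbbdeffbcdeacbcc'
  #6 SA[6]=10  'bdeffbcdeacbcc'
  #7 SA[7]=23  'c'
  #8 SA[8]=20  'cbcc'
  #9 SA[9]=22  'cc'
  #10 SA[10]=16  'cdeacbcc'
  #11 SA[11]=7  'cfbbdeffbcdeacbcc'
  #12 SA[12]=1  'dadffecfbbdeffbcdeacbcc'
  #13 SA[13]=17  'deacbcc'
  #14 SA[14]=11  'deffbcdeacbcc'
  #15 SA[15]=3  'dffecfbbdeffbcdeacbcc'
  #16 SA[16]=18  'eacbcc'
  #17 SA[17]=6  'ecfbbdeffbcdeacbcc'
  #18 SA[18]=12  'effbcdeacbcc'
  #19 SA[19]=8  'fbbdeffbcdeacbcc'
  #20 SA[20]=14  'fbcdeacbcc'
  #21 SA[21]=5  'fecfbbdeffbcdeacbcc'
  #22 SA[22]=13  'ffbcdeacbcc'
  #23 SA[23]=4  'ffecfbbdeffbcdeacbcc'

SA = [19, 2, 9, 21, 15, 0, 10, 23, 20, 22, 16, 7, 1, 17, 11, 3, 18, 6, 12, 8, 14, 5, 13, 4]
[i] adj suffixes → lcp
  [1] 19/2 → 1 ('a')
  [2] 2/9 → 0 ('')
  [3] 9/21 → 1 ('b')
  [4] 21/15 → 2 ('bc')
  [5] 15/0 → 1 ('b')
  [6] 0/10 → 2 ('bd')
  [7] 10/23 → 0 ('')
  [8] 23/20 → 1 ('c')
  [9] 20/22 → 1 ('c')
  [10] 22/16 → 1 ('c')
  [11] 16/7 → 1 ('c')
  [12] 7/1 → 0 ('')
  [13] 1/17 → 1 ('d')
  [14] 17/11 → 2 ('de')
  [15] 11/3 → 1 ('d')
  [16] 3/18 → 0 ('')
  [17] 18/6 → 1 ('e')
  [18] 6/12 → 1 ('e')
  [19] 12/8 → 0 ('')
  [20] 8/14 → 2 ('fb')
  [21] 14/5 → 1 ('f')
  [22] 5/13 → 1 ('f')
  [23] 13/4 → 2 ('ff')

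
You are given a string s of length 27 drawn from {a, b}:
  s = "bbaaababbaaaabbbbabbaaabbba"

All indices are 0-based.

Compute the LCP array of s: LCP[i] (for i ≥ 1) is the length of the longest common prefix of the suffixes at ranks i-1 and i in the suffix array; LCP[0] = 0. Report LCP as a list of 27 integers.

[0, 1, 3, 4, 6, 2, 3, 5, 1, 2, 6, 3, 4, 0, 2, 4, 5, 2, 7, 1, 3, 5, 6, 3, 2, 4, 3]

sorted suffixes:
  #0 SA[0]=26  'a'
  #1 SA[1]=9  'aaaabbbbabbaaabbba'
  #2 SA[2]=2  'aaababbaaaabbbbabbaaabbba'
  #3 SA[3]=20  'aaabbba'
  #4 SA[4]=10  'aaabbbbabbaaabbba'
  #5 SA[5]=3  'aababbaaaabbbbabbaaabbba'
  #6 SA[6]=21  'aabbba'
  #7 SA[7]=11  'aabbbbabbaaabbba'
  #8 SA[8]=4  'ababbaaaabbbbabbaaabbba'
  #9 SA[9]=6  'abbaaaabbbbabbaaabbba'
  #10 SA[10]=17  'abbaaabbba'
  #11 SA[11]=22  'abbba'
  #12 SA[12]=12  'abbbbabbaaabbba'
  #13 SA[13]=25  'ba'
  #14 SA[14]=8  'baaaabbbbabbaaabbba'
  #15 SA[15]=1  'baaababbaaaabbbbabbaaabbba'
  #16 SA[16]=19  'baaabbba'
  #17 SA[17]=5  'babbaaaabbbbabbaaabbba'
  #18 SA[18]=16  'babbaaabbba'
  #19 SA[19]=24  'bba'
  #20 SA[20]=7  'bbaaaabbbbabbaaabbba'
  #21 SA[21]=0  'bbaaababbaaaabbbbabbaaabbba'
  #22 SA[22]=18  'bbaaabbba'
  #23 SA[23]=15  'bbabbaaabbba'
  #24 SA[24]=23  'bbba'
  #25 SA[25]=14  'bbbabbaaabbba'
  #26 SA[26]=13  'bbbbabbaaabbba'

SA = [26, 9, 2, 20, 10, 3, 21, 11, 4, 6, 17, 22, 12, 25, 8, 1, 19, 5, 16, 24, 7, 0, 18, 15, 23, 14, 13]
[i] adj suffixes → lcp
  [1] 26/9 → 1 ('a')
  [2] 9/2 → 3 ('aaa')
  [3] 2/20 → 4 ('aaab')
  [4] 20/10 → 6 ('aaabbb')
  [5] 10/3 → 2 ('aa')
  [6] 3/21 → 3 ('aab')
  [7] 21/11 → 5 ('aabbb')
  [8] 11/4 → 1 ('a')
  [9] 4/6 → 2 ('ab')
  [10] 6/17 → 6 ('abbaaa')
  [11] 17/22 → 3 ('abb')
  [12] 22/12 → 4 ('abbb')
  [13] 12/25 → 0 ('')
  [14] 25/8 → 2 ('ba')
  [15] 8/1 → 4 ('baaa')
  [16] 1/19 → 5 ('baaab')
  [17] 19/5 → 2 ('ba')
  [18] 5/16 → 7 ('babbaaa')
  [19] 16/24 → 1 ('b')
  [20] 24/7 → 3 ('bba')
  [21] 7/0 → 5 ('bbaaa')
  [22] 0/18 → 6 ('bbaaab')
  [23] 18/15 → 3 ('bba')
  [24] 15/23 → 2 ('bb')
  [25] 23/14 → 4 ('bbba')
  [26] 14/13 → 3 ('bbb')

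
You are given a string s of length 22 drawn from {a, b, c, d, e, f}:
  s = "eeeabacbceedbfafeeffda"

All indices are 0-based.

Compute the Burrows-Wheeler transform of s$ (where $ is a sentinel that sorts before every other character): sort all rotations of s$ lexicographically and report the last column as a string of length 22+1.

rank  rotation                 last
    0  $eeeabacbceedbfafeeffda  a
    1  a$eeeabacbceedbfafeeffd  d
    2  abacbceedbfafeeffda$eee  e
    3  acbceedbfafeeffda$eeeab  b
    4  afeeffda$eeeabacbceedbf  f
    5  bacbceedbfafeeffda$eeea  a
    6  bceedbfafeeffda$eeeabac  c
    7  bfafeeffda$eeeabacbceed  d
    8  cbceedbfafeeffda$eeeaba  a
    9  ceedbfafeeffda$eeeabacb  b
   10  da$eeeabacbceedbfafeeff  f
   11  dbfafeeffda$eeeabacbcee  e
   12  eabacbceedbfafeeffda$ee  e
   13  edbfafeeffda$eeeabacbce  e
   14  eeabacbceedbfafeeffda$e  e
   15  eedbfafeeffda$eeeabacbc  c
   16  eeeabacbceedbfafeeffda$  $
   17  eeffda$eeeabacbceedbfaf  f
   18  effda$eeeabacbceedbfafe  e
   19  fafeeffda$eeeabacbceedb  b
   20  fda$eeeabacbceedbfafeef  f
   21  feeffda$eeeabacbceedbfa  a
   22  ffda$eeeabacbceedbfafee  e

adebfacdabfeeeec$febfae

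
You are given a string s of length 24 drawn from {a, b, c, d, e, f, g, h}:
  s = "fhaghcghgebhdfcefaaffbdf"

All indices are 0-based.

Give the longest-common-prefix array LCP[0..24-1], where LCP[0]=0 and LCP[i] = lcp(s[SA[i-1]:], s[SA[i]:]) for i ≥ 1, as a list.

rank→(start, suffix):
  0 → (17, 'aaffbdf')
  1 → (18, 'affbdf')
  2 → (2, 'aghcghgebhdfcefaaffbdf')
  3 → (21, 'bdf')
  4 → (10, 'bhdfcefaaffbdf')
  5 → (14, 'cefaaffbdf')
  6 → (5, 'cghgebhdfcefaaffbdf')
  7 → (22, 'df')
  8 → (12, 'dfcefaaffbdf')
  9 → (9, 'ebhdfcefaaffbdf')
  10 → (15, 'efaaffbdf')
  11 → (23, 'f')
  12 → (16, 'faaffbdf')
  13 → (20, 'fbdf')
  14 → (13, 'fcefaaffbdf')
  15 → (19, 'ffbdf')
  16 → (0, 'fhaghcghgebhdfcefaaffbdf')
  17 → (8, 'gebhdfcefaaffbdf')
  18 → (3, 'ghcghgebhdfcefaaffbdf')
  19 → (6, 'ghgebhdfcefaaffbdf')
  20 → (1, 'haghcghgebhdfcefaaffbdf')
  21 → (4, 'hcghgebhdfcefaaffbdf')
  22 → (11, 'hdfcefaaffbdf')
  23 → (7, 'hgebhdfcefaaffbdf')

SA = [17, 18, 2, 21, 10, 14, 5, 22, 12, 9, 15, 23, 16, 20, 13, 19, 0, 8, 3, 6, 1, 4, 11, 7]
rank  pair      lcp
   1  s[17:],s[18:]  1  'a'
   2  s[18:],s[2:]  1  'a'
   3  s[2:],s[21:]  0  ''
   4  s[21:],s[10:]  1  'b'
   5  s[10:],s[14:]  0  ''
   6  s[14:],s[5:]  1  'c'
   7  s[5:],s[22:]  0  ''
   8  s[22:],s[12:]  2  'df'
   9  s[12:],s[9:]  0  ''
  10  s[9:],s[15:]  1  'e'
  11  s[15:],s[23:]  0  ''
  12  s[23:],s[16:]  1  'f'
  13  s[16:],s[20:]  1  'f'
  14  s[20:],s[13:]  1  'f'
  15  s[13:],s[19:]  1  'f'
  16  s[19:],s[0:]  1  'f'
  17  s[0:],s[8:]  0  ''
  18  s[8:],s[3:]  1  'g'
  19  s[3:],s[6:]  2  'gh'
  20  s[6:],s[1:]  0  ''
  21  s[1:],s[4:]  1  'h'
  22  s[4:],s[11:]  1  'h'
  23  s[11:],s[7:]  1  'h'

[0, 1, 1, 0, 1, 0, 1, 0, 2, 0, 1, 0, 1, 1, 1, 1, 1, 0, 1, 2, 0, 1, 1, 1]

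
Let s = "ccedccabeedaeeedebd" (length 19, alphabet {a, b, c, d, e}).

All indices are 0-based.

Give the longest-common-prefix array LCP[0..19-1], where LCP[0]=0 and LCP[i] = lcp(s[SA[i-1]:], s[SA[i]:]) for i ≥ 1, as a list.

rank→(start, suffix):
  0 → (6, 'abeedaeeedebd')
  1 → (11, 'aeeedebd')
  2 → (17, 'bd')
  3 → (7, 'beedaeeedebd')
  4 → (5, 'cabeedaeeedebd')
  5 → (4, 'ccabeedaeeedebd')
  6 → (0, 'ccedccabeedaeeedebd')
  7 → (1, 'cedccabeedaeeedebd')
  8 → (18, 'd')
  9 → (10, 'daeeedebd')
  10 → (3, 'dccabeedaeeedebd')
  11 → (15, 'debd')
  12 → (16, 'ebd')
  13 → (9, 'edaeeedebd')
  14 → (2, 'edccabeedaeeedebd')
  15 → (14, 'edebd')
  16 → (8, 'eedaeeedebd')
  17 → (13, 'eedebd')
  18 → (12, 'eeedebd')

SA = [6, 11, 17, 7, 5, 4, 0, 1, 18, 10, 3, 15, 16, 9, 2, 14, 8, 13, 12]
rank  pair      lcp
   1  s[6:],s[11:]  1  'a'
   2  s[11:],s[17:]  0  ''
   3  s[17:],s[7:]  1  'b'
   4  s[7:],s[5:]  0  ''
   5  s[5:],s[4:]  1  'c'
   6  s[4:],s[0:]  2  'cc'
   7  s[0:],s[1:]  1  'c'
   8  s[1:],s[18:]  0  ''
   9  s[18:],s[10:]  1  'd'
  10  s[10:],s[3:]  1  'd'
  11  s[3:],s[15:]  1  'd'
  12  s[15:],s[16:]  0  ''
  13  s[16:],s[9:]  1  'e'
  14  s[9:],s[2:]  2  'ed'
  15  s[2:],s[14:]  2  'ed'
  16  s[14:],s[8:]  1  'e'
  17  s[8:],s[13:]  3  'eed'
  18  s[13:],s[12:]  2  'ee'

[0, 1, 0, 1, 0, 1, 2, 1, 0, 1, 1, 1, 0, 1, 2, 2, 1, 3, 2]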